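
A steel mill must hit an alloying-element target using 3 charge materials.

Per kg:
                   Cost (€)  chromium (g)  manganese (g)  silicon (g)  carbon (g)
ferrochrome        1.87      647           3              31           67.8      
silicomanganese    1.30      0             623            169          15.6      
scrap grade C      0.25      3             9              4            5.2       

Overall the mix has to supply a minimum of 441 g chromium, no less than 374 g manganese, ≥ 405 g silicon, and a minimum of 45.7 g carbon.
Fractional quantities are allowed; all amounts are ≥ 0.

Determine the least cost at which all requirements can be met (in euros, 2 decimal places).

Set it up as a linear program. Let x1 = kg of ferrochrome, x2 = kg of silicomanganese, x3 = kg of scrap grade C.
min 1.87x1 + 1.3x2 + 0.25x3 with:
  647x1 + 3x3 ≥ 441   (chromium)
  3x1 + 623x2 + 9x3 ≥ 374   (manganese)
  31x1 + 169x2 + 4x3 ≥ 405   (silicon)
  67.8x1 + 15.6x2 + 5.2x3 ≥ 45.7   (carbon)
  x1, x2, x3 ≥ 0.
The cheapest feasible vertex uses only ferrochrome, silicomanganese; scrap grade C is not used. Binding constraints: chromium and silicon.
So ferrochrome = 0.6816 kg, silicomanganese = 2.271 kg.
Hence cost = 1.87·0.6816 + 1.3·2.271 = €4.2269.

€4.23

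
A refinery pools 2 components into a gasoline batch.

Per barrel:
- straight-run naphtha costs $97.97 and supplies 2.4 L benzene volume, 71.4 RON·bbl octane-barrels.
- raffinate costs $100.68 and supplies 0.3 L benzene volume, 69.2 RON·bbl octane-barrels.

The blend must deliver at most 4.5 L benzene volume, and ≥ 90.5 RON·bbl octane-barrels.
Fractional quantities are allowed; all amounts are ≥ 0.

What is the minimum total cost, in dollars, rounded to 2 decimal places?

$124.18

Let x1 = barrels of straight-run naphtha, x2 = barrels of raffinate.
Minimise 97.97x1 + 100.68x2 with:
  2.4x1 + 0.3x2 ≤ 4.5   (benzene volume)
  71.4x1 + 69.2x2 ≥ 90.5   (octane-barrels)
  x1, x2 ≥ 0.
The minimum-cost mix takes nothing from raffinate — only straight-run naphtha. The octane-barrels requirement is met with equality.
Optimal quantities: straight-run naphtha = 1.2675 barrels.
Hence cost = 97.97·1.2675 = $124.1770.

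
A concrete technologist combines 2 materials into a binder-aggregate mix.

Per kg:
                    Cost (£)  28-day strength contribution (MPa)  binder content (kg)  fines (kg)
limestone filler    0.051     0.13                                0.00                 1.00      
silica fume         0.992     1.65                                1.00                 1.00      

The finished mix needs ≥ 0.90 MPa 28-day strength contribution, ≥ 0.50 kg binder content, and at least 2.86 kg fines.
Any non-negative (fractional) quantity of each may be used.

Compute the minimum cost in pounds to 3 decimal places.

Let x1 = kg of limestone filler, x2 = kg of silica fume.
Minimise 0.051x1 + 0.992x2 s.t.:
  0.13x1 + 1.65x2 ≥ 0.9   (28-day strength contribution)
  1x2 ≥ 0.5   (binder content)
  1x1 + 1x2 ≥ 2.86   (fines)
  x1, x2 ≥ 0.
Both inputs are positive at the optimum. Binding constraints: binder content and fines.
Optimal quantities: limestone filler = 2.36 kg, silica fume = 0.5 kg.
Hence cost = 0.051·2.36 + 0.992·0.5 = £0.61636.

£0.616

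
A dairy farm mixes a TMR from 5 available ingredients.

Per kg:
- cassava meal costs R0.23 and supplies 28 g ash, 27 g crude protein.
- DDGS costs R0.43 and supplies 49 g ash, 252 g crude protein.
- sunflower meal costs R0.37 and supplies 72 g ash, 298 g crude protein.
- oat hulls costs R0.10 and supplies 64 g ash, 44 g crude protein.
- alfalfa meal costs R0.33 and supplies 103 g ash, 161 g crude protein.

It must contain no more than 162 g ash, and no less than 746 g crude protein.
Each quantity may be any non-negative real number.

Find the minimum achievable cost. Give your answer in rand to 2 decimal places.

Set it up as a linear program. Let x1 = kg of cassava meal, x2 = kg of DDGS, x3 = kg of sunflower meal, x4 = kg of oat hulls, x5 = kg of alfalfa meal.
Minimise 0.23x1 + 0.43x2 + 0.37x3 + 0.1x4 + 0.33x5 s.t.:
  28x1 + 49x2 + 72x3 + 64x4 + 103x5 ≤ 162   (ash)
  27x1 + 252x2 + 298x3 + 44x4 + 161x5 ≥ 746   (crude protein)
  x1, x2, x3, x4, x5 ≥ 0.
The optimal basis is {DDGS, sunflower meal}; cassava meal, oat hulls, alfalfa meal drop out. There the ash and crude protein constraints are tight.
So DDGS = 1.535 kg, sunflower meal = 1.206 kg.
Objective = 0.43·1.535 + 0.37·1.206 = 1.1063.

R1.11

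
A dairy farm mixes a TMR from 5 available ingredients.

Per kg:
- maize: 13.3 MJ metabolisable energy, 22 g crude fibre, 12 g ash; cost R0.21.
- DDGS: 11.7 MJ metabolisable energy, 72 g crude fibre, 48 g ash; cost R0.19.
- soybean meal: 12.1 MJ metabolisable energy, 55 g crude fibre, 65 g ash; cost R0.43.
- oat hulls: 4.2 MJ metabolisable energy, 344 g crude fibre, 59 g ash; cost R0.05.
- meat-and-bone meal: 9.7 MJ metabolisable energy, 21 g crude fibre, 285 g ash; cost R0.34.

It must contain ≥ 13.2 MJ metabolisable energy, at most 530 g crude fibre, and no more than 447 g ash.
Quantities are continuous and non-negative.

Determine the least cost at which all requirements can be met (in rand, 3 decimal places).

R0.184

Set it up as a linear program. Let x1 = kg of maize, x2 = kg of DDGS, x3 = kg of soybean meal, x4 = kg of oat hulls, x5 = kg of meat-and-bone meal.
Minimize 0.21x1 + 0.19x2 + 0.43x3 + 0.05x4 + 0.34x5 s.t.:
  13.3x1 + 11.7x2 + 12.1x3 + 4.2x4 + 9.7x5 ≥ 13.2   (metabolisable energy)
  22x1 + 72x2 + 55x3 + 344x4 + 21x5 ≤ 530   (crude fibre)
  12x1 + 48x2 + 65x3 + 59x4 + 285x5 ≤ 447   (ash)
  x1, x2, x3, x4, x5 ≥ 0.
The cheapest feasible vertex uses only maize, oat hulls; DDGS, soybean meal, meat-and-bone meal are not used. There the metabolisable energy and crude fibre constraints are tight.
Solving gives x1 = 0.5164, x4 = 1.508.
Objective = 0.21·0.5164 + 0.05·1.508 = 0.18384.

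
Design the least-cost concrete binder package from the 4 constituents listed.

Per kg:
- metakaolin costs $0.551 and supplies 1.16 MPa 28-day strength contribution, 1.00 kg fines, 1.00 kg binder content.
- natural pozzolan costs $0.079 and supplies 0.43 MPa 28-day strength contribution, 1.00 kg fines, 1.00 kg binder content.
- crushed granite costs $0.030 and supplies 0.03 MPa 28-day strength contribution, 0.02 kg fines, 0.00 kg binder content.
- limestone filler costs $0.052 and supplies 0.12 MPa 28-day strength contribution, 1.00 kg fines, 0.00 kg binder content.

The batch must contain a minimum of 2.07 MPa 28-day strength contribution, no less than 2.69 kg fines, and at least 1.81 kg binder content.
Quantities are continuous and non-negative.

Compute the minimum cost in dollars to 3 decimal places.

Treat it as an LP. Let x1 = kg of metakaolin, x2 = kg of natural pozzolan, x3 = kg of crushed granite, x4 = kg of limestone filler.
Minimise 0.551x1 + 0.079x2 + 0.03x3 + 0.052x4 s.t.:
  1.16x1 + 0.43x2 + 0.03x3 + 0.12x4 ≥ 2.07   (28-day strength contribution)
  1x1 + 1x2 + 0.02x3 + 1x4 ≥ 2.69   (fines)
  1x1 + 1x2 ≥ 1.81   (binder content)
  x1, x2, x3, x4 ≥ 0.
The minimum-cost mix takes nothing from metakaolin, crushed granite, limestone filler — only natural pozzolan. There the 28-day strength contribution constraint is tight.
Optimal quantities: natural pozzolan = 4.814 kg.
Hence cost = 0.079·4.814 = $0.38031.

$0.380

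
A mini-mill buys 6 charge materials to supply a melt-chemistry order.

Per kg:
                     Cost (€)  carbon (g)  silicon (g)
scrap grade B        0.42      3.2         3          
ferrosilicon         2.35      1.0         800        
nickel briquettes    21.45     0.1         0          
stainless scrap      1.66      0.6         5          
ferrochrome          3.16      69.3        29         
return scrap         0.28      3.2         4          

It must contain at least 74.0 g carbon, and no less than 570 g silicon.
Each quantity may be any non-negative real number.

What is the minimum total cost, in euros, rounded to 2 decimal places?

Treat it as an LP. Let x1 = kg of scrap grade B, x2 = kg of ferrosilicon, x3 = kg of nickel briquettes, x4 = kg of stainless scrap, x5 = kg of ferrochrome, x6 = kg of return scrap.
Minimise 0.42x1 + 2.35x2 + 21.45x3 + 1.66x4 + 3.16x5 + 0.28x6 s.t.:
  3.2x1 + 1x2 + 0.1x3 + 0.6x4 + 69.3x5 + 3.2x6 ≥ 74   (carbon)
  3x1 + 800x2 + 5x4 + 29x5 + 4x6 ≥ 570   (silicon)
  x1, x2, x3, x4, x5, x6 ≥ 0.
The cheapest feasible vertex uses only ferrosilicon, ferrochrome; scrap grade B, nickel briquettes, stainless scrap, return scrap are not used. Binding constraints: carbon and silicon.
Optimal quantities: ferrosilicon = 0.6741 kg, ferrochrome = 1.058 kg.
Total cost: 2.35·0.6741 + 3.16·1.058 = 4.9274.

€4.93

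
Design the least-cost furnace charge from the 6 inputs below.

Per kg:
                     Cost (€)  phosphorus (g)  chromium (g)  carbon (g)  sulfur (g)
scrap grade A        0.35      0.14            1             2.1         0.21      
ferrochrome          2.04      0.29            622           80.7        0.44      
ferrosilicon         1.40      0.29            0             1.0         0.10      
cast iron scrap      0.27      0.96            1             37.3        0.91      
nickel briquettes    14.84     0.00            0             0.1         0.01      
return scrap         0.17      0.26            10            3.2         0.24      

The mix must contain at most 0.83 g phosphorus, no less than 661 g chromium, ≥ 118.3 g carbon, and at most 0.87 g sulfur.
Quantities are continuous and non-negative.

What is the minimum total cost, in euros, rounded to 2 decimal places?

Treat it as an LP. Let x1 = kg of scrap grade A, x2 = kg of ferrochrome, x3 = kg of ferrosilicon, x4 = kg of cast iron scrap, x5 = kg of nickel briquettes, x6 = kg of return scrap.
Minimize 0.35x1 + 2.04x2 + 1.4x3 + 0.27x4 + 14.84x5 + 0.17x6 s.t.:
  0.14x1 + 0.29x2 + 0.29x3 + 0.96x4 + 0.26x6 ≤ 0.83   (phosphorus)
  1x1 + 622x2 + 1x4 + 10x6 ≥ 661   (chromium)
  2.1x1 + 80.7x2 + 1x3 + 37.3x4 + 0.1x5 + 3.2x6 ≥ 118.3   (carbon)
  0.21x1 + 0.44x2 + 0.1x3 + 0.91x4 + 0.01x5 + 0.24x6 ≤ 0.87   (sulfur)
  x1, x2, x3, x4, x5, x6 ≥ 0.
The cheapest feasible vertex uses only ferrochrome, cast iron scrap; scrap grade A, ferrosilicon, nickel briquettes, return scrap are not used. Binding constraints: carbon and sulfur.
That vertex is x2 = 1.319, x4 = 0.3184.
Total cost: 2.04·1.319 + 0.27·0.3184 = 2.7767.

€2.78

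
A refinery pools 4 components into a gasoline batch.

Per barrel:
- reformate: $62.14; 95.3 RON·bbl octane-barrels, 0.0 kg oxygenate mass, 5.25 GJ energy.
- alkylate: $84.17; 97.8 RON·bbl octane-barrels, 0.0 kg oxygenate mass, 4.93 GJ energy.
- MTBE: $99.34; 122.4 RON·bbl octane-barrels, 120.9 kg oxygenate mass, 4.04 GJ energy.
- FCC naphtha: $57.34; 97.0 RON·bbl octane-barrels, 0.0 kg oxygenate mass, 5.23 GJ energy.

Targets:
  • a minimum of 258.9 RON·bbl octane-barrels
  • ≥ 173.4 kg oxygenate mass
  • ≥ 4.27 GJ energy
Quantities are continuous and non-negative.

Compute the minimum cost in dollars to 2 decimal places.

$191.75

Set it up as a linear program. Let x1 = barrels of reformate, x2 = barrels of alkylate, x3 = barrels of MTBE, x4 = barrels of FCC naphtha.
Minimize 62.14x1 + 84.17x2 + 99.34x3 + 57.34x4 subject to:
  95.3x1 + 97.8x2 + 122.4x3 + 97x4 ≥ 258.9   (octane-barrels)
  120.9x3 ≥ 173.4   (oxygenate mass)
  5.25x1 + 4.93x2 + 4.04x3 + 5.23x4 ≥ 4.27   (energy)
  x1, x2, x3, x4 ≥ 0.
The optimal basis is {MTBE, FCC naphtha}; reformate, alkylate drop out. The octane-barrels and oxygenate mass requirements are met with equality.
Optimal quantities: MTBE = 1.43424 barrels, FCC naphtha = 0.859264 barrels.
Total cost: 99.34·1.43424 + 57.34·0.859264 = 191.7476.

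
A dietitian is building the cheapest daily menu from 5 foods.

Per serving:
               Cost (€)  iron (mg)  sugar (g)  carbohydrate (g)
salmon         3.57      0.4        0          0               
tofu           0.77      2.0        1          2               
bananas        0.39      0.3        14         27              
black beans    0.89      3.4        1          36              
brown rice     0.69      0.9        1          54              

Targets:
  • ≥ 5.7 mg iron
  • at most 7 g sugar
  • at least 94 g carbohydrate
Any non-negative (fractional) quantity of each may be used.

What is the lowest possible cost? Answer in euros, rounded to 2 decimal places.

€1.84

Let x1 = servings of salmon, x2 = servings of tofu, x3 = servings of bananas, x4 = servings of black beans, x5 = servings of brown rice.
min 3.57x1 + 0.77x2 + 0.39x3 + 0.89x4 + 0.69x5 with:
  0.4x1 + 2x2 + 0.3x3 + 3.4x4 + 0.9x5 ≥ 5.7   (iron)
  1x2 + 14x3 + 1x4 + 1x5 ≤ 7   (sugar)
  2x2 + 27x3 + 36x4 + 54x5 ≥ 94   (carbohydrate)
  x1, x2, x3, x4, x5 ≥ 0.
At the optimum only black beans, brown rice are positive (salmon, tofu, bananas = 0). There the iron and carbohydrate constraints are tight.
Solving gives x4 = 1.476, x5 = 0.7566.
Hence cost = 0.89·1.476 + 0.69·0.7566 = €1.8357.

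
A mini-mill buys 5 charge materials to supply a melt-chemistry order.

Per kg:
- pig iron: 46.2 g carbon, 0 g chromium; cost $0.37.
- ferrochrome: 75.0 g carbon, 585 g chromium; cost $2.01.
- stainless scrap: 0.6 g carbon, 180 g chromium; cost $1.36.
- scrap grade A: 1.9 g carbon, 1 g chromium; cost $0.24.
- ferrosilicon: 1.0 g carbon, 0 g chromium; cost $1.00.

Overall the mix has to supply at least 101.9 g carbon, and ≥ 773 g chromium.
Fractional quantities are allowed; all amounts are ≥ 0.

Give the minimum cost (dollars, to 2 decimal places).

$2.68

Set it up as a linear program. Let x1 = kg of pig iron, x2 = kg of ferrochrome, x3 = kg of stainless scrap, x4 = kg of scrap grade A, x5 = kg of ferrosilicon.
Minimize 0.37x1 + 2.01x2 + 1.36x3 + 0.24x4 + 1x5 with:
  46.2x1 + 75x2 + 0.6x3 + 1.9x4 + 1x5 ≥ 101.9   (carbon)
  585x2 + 180x3 + 1x4 ≥ 773   (chromium)
  x1, x2, x3, x4, x5 ≥ 0.
The optimal basis is {pig iron, ferrochrome}; stainless scrap, scrap grade A, ferrosilicon drop out. The carbon and chromium requirements are met with equality.
So pig iron = 0.06055 kg, ferrochrome = 1.321 kg.
Objective = 0.37·0.06055 + 2.01·1.321 = 2.6776.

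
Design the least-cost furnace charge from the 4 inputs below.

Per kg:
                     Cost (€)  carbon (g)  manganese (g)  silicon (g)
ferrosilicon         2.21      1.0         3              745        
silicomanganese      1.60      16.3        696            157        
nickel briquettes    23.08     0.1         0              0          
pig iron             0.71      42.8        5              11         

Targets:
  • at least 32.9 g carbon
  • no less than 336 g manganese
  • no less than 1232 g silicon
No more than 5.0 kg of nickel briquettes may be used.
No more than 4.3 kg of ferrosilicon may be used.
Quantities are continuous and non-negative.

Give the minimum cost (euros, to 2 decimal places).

€4.56

Let x1 = kg of ferrosilicon, x2 = kg of silicomanganese, x3 = kg of nickel briquettes, x4 = kg of pig iron.
Minimise 2.21x1 + 1.6x2 + 23.08x3 + 0.71x4 with:
  1x1 + 16.3x2 + 0.1x3 + 42.8x4 ≥ 32.9   (carbon)
  3x1 + 696x2 + 5x4 ≥ 336   (manganese)
  745x1 + 157x2 + 11x4 ≥ 1232   (silicon)
  x3 ≤ 5
  x1 ≤ 4.3
  x1, x2, x3, x4 ≥ 0.
The cheapest feasible vertex uses only ferrosilicon, silicomanganese, pig iron; nickel briquettes is not used. Binding constraints: carbon, manganese, silicon.
So ferrosilicon = 1.546 kg, silicomanganese = 0.4721 kg, pig iron = 0.5528 kg.
Cost = 2.21·1.546 + 1.6·0.4721 + 0.71·0.5528 = 4.5645.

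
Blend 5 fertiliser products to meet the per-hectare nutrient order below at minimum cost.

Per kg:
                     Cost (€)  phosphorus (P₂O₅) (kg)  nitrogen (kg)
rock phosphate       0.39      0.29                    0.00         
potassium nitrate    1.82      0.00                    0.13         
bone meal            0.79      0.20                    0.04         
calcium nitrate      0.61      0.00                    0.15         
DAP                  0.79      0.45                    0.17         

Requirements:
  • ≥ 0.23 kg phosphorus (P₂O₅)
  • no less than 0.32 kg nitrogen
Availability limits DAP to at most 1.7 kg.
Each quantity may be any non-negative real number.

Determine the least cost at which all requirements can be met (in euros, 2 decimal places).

€1.35

Let x1 = kg of rock phosphate, x2 = kg of potassium nitrate, x3 = kg of bone meal, x4 = kg of calcium nitrate, x5 = kg of DAP.
Minimize 0.39x1 + 1.82x2 + 0.79x3 + 0.61x4 + 0.79x5 with:
  0.29x1 + 0.2x3 + 0.45x5 ≥ 0.23   (phosphorus (P₂O₅))
  0.13x2 + 0.04x3 + 0.15x4 + 0.17x5 ≥ 0.32   (nitrogen)
  x5 ≤ 1.7
  x1, x2, x3, x4, x5 ≥ 0.
The optimal basis is {calcium nitrate, DAP}; rock phosphate, potassium nitrate, bone meal drop out. There the phosphorus (P₂O₅) and nitrogen constraints are tight.
Optimal quantities: calcium nitrate = 1.554 kg, DAP = 0.5111 kg.
Objective = 0.61·1.554 + 0.79·0.5111 = 1.3517.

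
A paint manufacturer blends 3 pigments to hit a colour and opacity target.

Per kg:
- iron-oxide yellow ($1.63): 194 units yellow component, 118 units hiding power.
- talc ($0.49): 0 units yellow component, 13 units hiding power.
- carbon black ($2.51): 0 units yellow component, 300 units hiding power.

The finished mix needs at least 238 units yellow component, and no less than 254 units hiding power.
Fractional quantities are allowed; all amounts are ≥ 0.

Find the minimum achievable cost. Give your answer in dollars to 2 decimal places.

$2.91

Set it up as a linear program. Let x1 = kg of iron-oxide yellow, x2 = kg of talc, x3 = kg of carbon black.
Minimize 1.63x1 + 0.49x2 + 2.51x3 s.t.:
  194x1 ≥ 238   (yellow component)
  118x1 + 13x2 + 300x3 ≥ 254   (hiding power)
  x1, x2, x3 ≥ 0.
At the optimum only iron-oxide yellow, carbon black are positive (talc = 0). Binding constraints: yellow component and hiding power.
So iron-oxide yellow = 1.227 kg, carbon black = 0.3641 kg.
Total cost: 1.63·1.227 + 2.51·0.3641 = 2.9139.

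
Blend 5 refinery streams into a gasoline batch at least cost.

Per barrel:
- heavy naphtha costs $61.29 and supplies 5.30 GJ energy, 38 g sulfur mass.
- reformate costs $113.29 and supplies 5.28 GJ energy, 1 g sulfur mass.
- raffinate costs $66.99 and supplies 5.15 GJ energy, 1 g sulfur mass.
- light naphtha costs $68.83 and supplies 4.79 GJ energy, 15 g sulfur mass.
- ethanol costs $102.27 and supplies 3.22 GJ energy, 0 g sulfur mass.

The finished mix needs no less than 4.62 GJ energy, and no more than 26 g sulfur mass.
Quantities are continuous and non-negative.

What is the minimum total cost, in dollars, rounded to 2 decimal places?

Set it up as a linear program. Let x1 = barrels of heavy naphtha, x2 = barrels of reformate, x3 = barrels of raffinate, x4 = barrels of light naphtha, x5 = barrels of ethanol.
Minimize 61.29x1 + 113.29x2 + 66.99x3 + 68.83x4 + 102.27x5 with:
  5.3x1 + 5.28x2 + 5.15x3 + 4.79x4 + 3.22x5 ≥ 4.62   (energy)
  38x1 + 1x2 + 1x3 + 15x4 ≤ 26   (sulfur mass)
  x1, x2, x3, x4, x5 ≥ 0.
The minimum-cost mix takes nothing from reformate, light naphtha, ethanol — only heavy naphtha, raffinate. Binding constraints: energy and sulfur mass.
That vertex is x1 = 0.679, x3 = 0.1983.
Total cost: 61.29·0.679 + 66.99·0.1983 = 54.9000.

$54.90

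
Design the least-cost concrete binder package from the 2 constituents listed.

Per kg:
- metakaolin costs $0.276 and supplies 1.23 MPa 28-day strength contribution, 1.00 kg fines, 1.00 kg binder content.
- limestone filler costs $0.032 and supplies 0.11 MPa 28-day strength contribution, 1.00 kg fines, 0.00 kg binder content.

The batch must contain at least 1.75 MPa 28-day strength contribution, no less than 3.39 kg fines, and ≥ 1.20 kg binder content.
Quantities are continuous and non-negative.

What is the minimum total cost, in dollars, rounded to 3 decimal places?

$0.408

Let x1 = kg of metakaolin, x2 = kg of limestone filler.
Minimise 0.276x1 + 0.032x2 subject to:
  1.23x1 + 0.11x2 ≥ 1.75   (28-day strength contribution)
  1x1 + 1x2 ≥ 3.39   (fines)
  1x1 ≥ 1.2   (binder content)
  x1, x2 ≥ 0.
Both inputs are positive at the optimum. The 28-day strength contribution and fines requirements are met with equality.
Solving gives x1 = 1.22955, x2 = 2.16045.
Cost = 0.276·1.22955 + 0.032·2.16045 = 0.40849.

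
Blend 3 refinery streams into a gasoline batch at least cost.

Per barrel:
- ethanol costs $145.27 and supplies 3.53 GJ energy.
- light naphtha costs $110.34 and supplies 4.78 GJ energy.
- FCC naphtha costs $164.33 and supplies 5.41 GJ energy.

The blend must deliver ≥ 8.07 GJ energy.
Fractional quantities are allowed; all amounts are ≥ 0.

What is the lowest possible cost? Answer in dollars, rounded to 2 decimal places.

Let x1 = barrels of ethanol, x2 = barrels of light naphtha, x3 = barrels of FCC naphtha.
min 145.27x1 + 110.34x2 + 164.33x3 with:
  3.53x1 + 4.78x2 + 5.41x3 ≥ 8.07   (energy)
  x1, x2, x3 ≥ 0.
The cheapest feasible vertex uses only light naphtha; ethanol, FCC naphtha are not used. Binding constraint: energy.
Optimal quantities: light naphtha = 1.6883 barrels.
Cost = 110.34·1.6883 = 186.2870.

$186.29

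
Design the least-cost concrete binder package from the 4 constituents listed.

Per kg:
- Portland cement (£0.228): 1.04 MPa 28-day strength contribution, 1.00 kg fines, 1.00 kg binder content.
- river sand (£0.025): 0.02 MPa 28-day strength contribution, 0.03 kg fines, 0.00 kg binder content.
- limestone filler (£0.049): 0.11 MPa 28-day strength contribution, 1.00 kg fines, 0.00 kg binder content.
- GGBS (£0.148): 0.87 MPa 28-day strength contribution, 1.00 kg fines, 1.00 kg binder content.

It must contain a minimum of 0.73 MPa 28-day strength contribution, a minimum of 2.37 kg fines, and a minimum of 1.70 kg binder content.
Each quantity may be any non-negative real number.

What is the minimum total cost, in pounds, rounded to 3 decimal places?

Let x1 = kg of Portland cement, x2 = kg of river sand, x3 = kg of limestone filler, x4 = kg of GGBS.
min 0.228x1 + 0.025x2 + 0.049x3 + 0.148x4 with:
  1.04x1 + 0.02x2 + 0.11x3 + 0.87x4 ≥ 0.73   (28-day strength contribution)
  1x1 + 0.03x2 + 1x3 + 1x4 ≥ 2.37   (fines)
  1x1 + 1x4 ≥ 1.7   (binder content)
  x1, x2, x3, x4 ≥ 0.
The minimum-cost mix takes nothing from Portland cement, river sand — only limestone filler, GGBS. There the fines and binder content constraints are tight.
Solving gives x3 = 0.67, x4 = 1.7.
Hence cost = 0.049·0.67 + 0.148·1.7 = £0.28443.

£0.284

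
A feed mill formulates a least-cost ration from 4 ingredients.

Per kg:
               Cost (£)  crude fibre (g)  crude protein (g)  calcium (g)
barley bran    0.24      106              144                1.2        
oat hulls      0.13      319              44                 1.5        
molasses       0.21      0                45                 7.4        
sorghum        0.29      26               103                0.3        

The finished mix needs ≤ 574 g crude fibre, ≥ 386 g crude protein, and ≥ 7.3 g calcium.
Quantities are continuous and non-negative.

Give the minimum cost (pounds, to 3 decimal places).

This is a linear program. Let x1 = kg of barley bran, x2 = kg of oat hulls, x3 = kg of molasses, x4 = kg of sorghum.
Minimise 0.24x1 + 0.13x2 + 0.21x3 + 0.29x4 s.t.:
  106x1 + 319x2 + 26x4 ≤ 574   (crude fibre)
  144x1 + 44x2 + 45x3 + 103x4 ≥ 386   (crude protein)
  1.2x1 + 1.5x2 + 7.4x3 + 0.3x4 ≥ 7.3   (calcium)
  x1, x2, x3, x4 ≥ 0.
The minimum-cost mix takes nothing from oat hulls, sorghum — only barley bran, molasses. Binding constraints: crude protein and calcium.
Optimal quantities: barley bran = 2.499 kg, molasses = 0.5813 kg.
Cost = 0.24·2.499 + 0.21·0.5813 = 0.72183.

£0.722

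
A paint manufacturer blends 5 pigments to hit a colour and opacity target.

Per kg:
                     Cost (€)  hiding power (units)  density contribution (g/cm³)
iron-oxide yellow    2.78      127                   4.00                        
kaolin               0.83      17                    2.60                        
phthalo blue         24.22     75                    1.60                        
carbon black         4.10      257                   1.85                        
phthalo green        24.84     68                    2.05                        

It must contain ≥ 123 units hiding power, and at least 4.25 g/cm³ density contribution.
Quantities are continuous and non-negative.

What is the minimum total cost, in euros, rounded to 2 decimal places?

Let x1 = kg of iron-oxide yellow, x2 = kg of kaolin, x3 = kg of phthalo blue, x4 = kg of carbon black, x5 = kg of phthalo green.
Minimize 2.78x1 + 0.83x2 + 24.22x3 + 4.1x4 + 24.84x5 with:
  127x1 + 17x2 + 75x3 + 257x4 + 68x5 ≥ 123   (hiding power)
  4x1 + 2.6x2 + 1.6x3 + 1.85x4 + 2.05x5 ≥ 4.25   (density contribution)
  x1, x2, x3, x4, x5 ≥ 0.
At the optimum only kaolin, carbon black are positive (iron-oxide yellow, phthalo blue, phthalo green = 0). The hiding power and density contribution requirements are met with equality.
That vertex is x2 = 1.358, x4 = 0.3888.
Hence cost = 0.83·1.358 + 4.1·0.3888 = €2.7212.

€2.72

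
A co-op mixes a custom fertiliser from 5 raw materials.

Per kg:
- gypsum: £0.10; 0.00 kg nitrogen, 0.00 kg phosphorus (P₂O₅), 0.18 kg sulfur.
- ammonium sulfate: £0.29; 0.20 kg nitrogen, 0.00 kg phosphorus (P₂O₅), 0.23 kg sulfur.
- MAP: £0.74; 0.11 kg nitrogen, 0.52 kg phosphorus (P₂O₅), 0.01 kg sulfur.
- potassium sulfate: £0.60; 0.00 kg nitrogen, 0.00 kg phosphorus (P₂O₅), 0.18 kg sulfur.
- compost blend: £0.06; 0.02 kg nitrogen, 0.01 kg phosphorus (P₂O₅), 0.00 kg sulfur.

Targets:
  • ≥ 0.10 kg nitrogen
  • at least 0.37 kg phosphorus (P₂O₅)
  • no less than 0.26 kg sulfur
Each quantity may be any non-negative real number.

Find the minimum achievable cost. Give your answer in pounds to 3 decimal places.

£0.685

Let x1 = kg of gypsum, x2 = kg of ammonium sulfate, x3 = kg of MAP, x4 = kg of potassium sulfate, x5 = kg of compost blend.
Minimize 0.1x1 + 0.29x2 + 0.74x3 + 0.6x4 + 0.06x5 subject to:
  0.2x2 + 0.11x3 + 0.02x5 ≥ 0.1   (nitrogen)
  0.52x3 + 0.01x5 ≥ 0.37   (phosphorus (P₂O₅))
  0.18x1 + 0.23x2 + 0.01x3 + 0.18x4 ≥ 0.26   (sulfur)
  x1, x2, x3, x4, x5 ≥ 0.
The optimal basis is {gypsum, ammonium sulfate, MAP}; potassium sulfate, compost blend drop out. Binding constraints: nitrogen, phosphorus (P₂O₅), sulfur.
That vertex is x1 = 1.266, x2 = 0.1087, x3 = 0.7115.
Cost = 0.1·1.266 + 0.29·0.1087 + 0.74·0.7115 = 0.68463.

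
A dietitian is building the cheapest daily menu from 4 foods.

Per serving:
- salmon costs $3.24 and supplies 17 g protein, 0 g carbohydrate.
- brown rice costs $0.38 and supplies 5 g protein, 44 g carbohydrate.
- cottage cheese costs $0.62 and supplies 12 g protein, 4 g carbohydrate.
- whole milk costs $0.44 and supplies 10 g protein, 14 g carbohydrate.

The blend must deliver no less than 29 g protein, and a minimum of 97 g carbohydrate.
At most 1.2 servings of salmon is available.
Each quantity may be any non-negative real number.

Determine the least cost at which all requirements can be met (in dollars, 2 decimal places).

$1.52

Set it up as a linear program. Let x1 = servings of salmon, x2 = servings of brown rice, x3 = servings of cottage cheese, x4 = servings of whole milk.
min 3.24x1 + 0.38x2 + 0.62x3 + 0.44x4 with:
  17x1 + 5x2 + 12x3 + 10x4 ≥ 29   (protein)
  44x2 + 4x3 + 14x4 ≥ 97   (carbohydrate)
  x1 ≤ 1.2
  x1, x2, x3, x4 ≥ 0.
The cheapest feasible vertex uses only brown rice, whole milk; salmon, cottage cheese are not used. The protein and carbohydrate requirements are met with equality.
Optimal quantities: brown rice = 1.524 servings, whole milk = 2.138 servings.
Hence cost = 0.38·1.524 + 0.44·2.138 = $1.5198.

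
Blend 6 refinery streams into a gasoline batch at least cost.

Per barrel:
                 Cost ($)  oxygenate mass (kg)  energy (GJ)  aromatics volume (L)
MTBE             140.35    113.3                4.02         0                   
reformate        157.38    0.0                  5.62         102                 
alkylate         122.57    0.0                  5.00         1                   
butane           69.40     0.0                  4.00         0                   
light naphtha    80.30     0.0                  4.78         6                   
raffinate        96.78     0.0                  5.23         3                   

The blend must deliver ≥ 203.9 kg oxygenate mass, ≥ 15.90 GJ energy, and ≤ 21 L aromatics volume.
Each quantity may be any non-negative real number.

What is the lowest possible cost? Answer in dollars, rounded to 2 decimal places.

$398.15

Set it up as a linear program. Let x1 = barrels of MTBE, x2 = barrels of reformate, x3 = barrels of alkylate, x4 = barrels of butane, x5 = barrels of light naphtha, x6 = barrels of raffinate.
min 140.35x1 + 157.38x2 + 122.57x3 + 69.4x4 + 80.3x5 + 96.78x6 s.t.:
  113.3x1 ≥ 203.9   (oxygenate mass)
  4.02x1 + 5.62x2 + 5x3 + 4x4 + 4.78x5 + 5.23x6 ≥ 15.9   (energy)
  102x2 + 1x3 + 6x5 + 3x6 ≤ 21   (aromatics volume)
  x1, x2, x3, x4, x5, x6 ≥ 0.
The cheapest feasible vertex uses only MTBE, light naphtha; reformate, alkylate, butane, raffinate are not used. The oxygenate mass and energy requirements are met with equality.
That vertex is x1 = 1.79965, x5 = 1.81285.
Objective = 140.35·1.79965 + 80.3·1.81285 = 398.1527.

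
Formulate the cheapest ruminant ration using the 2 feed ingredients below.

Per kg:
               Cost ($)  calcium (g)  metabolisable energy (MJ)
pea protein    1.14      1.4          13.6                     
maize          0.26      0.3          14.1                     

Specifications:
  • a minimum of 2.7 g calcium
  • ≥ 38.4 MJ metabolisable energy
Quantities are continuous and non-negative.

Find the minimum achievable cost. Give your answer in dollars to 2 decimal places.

$2.22

Set it up as a linear program. Let x1 = kg of pea protein, x2 = kg of maize.
Minimise 1.14x1 + 0.26x2 subject to:
  1.4x1 + 0.3x2 ≥ 2.7   (calcium)
  13.6x1 + 14.1x2 ≥ 38.4   (metabolisable energy)
  x1, x2 ≥ 0.
Both inputs are positive at the optimum. The calcium and metabolisable energy requirements are met with equality.
So pea protein = 1.695 kg, maize = 1.088 kg.
Hence cost = 1.14·1.695 + 0.26·1.088 = $2.2152.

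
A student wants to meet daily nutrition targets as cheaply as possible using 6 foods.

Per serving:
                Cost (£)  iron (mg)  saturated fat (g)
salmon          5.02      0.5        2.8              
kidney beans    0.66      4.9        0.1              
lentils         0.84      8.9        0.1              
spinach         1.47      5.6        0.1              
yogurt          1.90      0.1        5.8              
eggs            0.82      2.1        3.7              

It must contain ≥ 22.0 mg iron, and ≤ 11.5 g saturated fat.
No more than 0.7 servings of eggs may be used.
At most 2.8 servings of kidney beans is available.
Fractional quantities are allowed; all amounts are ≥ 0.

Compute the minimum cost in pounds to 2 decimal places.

£2.08

This is a linear program. Let x1 = servings of salmon, x2 = servings of kidney beans, x3 = servings of lentils, x4 = servings of spinach, x5 = servings of yogurt, x6 = servings of eggs.
min 5.02x1 + 0.66x2 + 0.84x3 + 1.47x4 + 1.9x5 + 0.82x6 with:
  0.5x1 + 4.9x2 + 8.9x3 + 5.6x4 + 0.1x5 + 2.1x6 ≥ 22   (iron)
  2.8x1 + 0.1x2 + 0.1x3 + 0.1x4 + 5.8x5 + 3.7x6 ≤ 11.5   (saturated fat)
  x6 ≤ 0.7
  x2 ≤ 2.8
  x1, x2, x3, x4, x5, x6 ≥ 0.
The cheapest feasible vertex uses only lentils; salmon, kidney beans, spinach, yogurt, eggs are not used. Binding constraint: iron.
Solving gives x3 = 2.472.
Cost = 0.84·2.472 = 2.0765.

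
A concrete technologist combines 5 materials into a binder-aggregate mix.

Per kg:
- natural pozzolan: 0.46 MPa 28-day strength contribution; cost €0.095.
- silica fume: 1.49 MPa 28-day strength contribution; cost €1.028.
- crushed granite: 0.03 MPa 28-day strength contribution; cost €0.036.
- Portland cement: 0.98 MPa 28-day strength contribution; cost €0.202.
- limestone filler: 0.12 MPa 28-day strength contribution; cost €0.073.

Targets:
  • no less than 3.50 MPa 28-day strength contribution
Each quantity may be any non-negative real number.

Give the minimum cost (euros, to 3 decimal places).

€0.721

This is a linear program. Let x1 = kg of natural pozzolan, x2 = kg of silica fume, x3 = kg of crushed granite, x4 = kg of Portland cement, x5 = kg of limestone filler.
Minimise 0.095x1 + 1.028x2 + 0.036x3 + 0.202x4 + 0.073x5 subject to:
  0.46x1 + 1.49x2 + 0.03x3 + 0.98x4 + 0.12x5 ≥ 3.5   (28-day strength contribution)
  x1, x2, x3, x4, x5 ≥ 0.
The cheapest feasible vertex uses only Portland cement; natural pozzolan, silica fume, crushed granite, limestone filler are not used. The 28-day strength contribution requirement is met with equality.
That vertex is x4 = 3.571.
Cost = 0.202·3.571 = 0.72134.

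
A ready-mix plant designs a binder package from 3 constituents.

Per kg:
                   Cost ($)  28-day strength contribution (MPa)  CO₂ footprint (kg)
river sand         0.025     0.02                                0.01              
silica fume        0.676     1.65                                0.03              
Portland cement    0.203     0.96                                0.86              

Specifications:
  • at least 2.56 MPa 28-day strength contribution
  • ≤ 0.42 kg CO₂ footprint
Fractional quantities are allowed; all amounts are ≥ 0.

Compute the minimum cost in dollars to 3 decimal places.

Let x1 = kg of river sand, x2 = kg of silica fume, x3 = kg of Portland cement.
Minimize 0.025x1 + 0.676x2 + 0.203x3 s.t.:
  0.02x1 + 1.65x2 + 0.96x3 ≥ 2.56   (28-day strength contribution)
  0.01x1 + 0.03x2 + 0.86x3 ≤ 0.42   (CO₂ footprint)
  x1, x2, x3 ≥ 0.
The minimum-cost mix takes nothing from river sand — only silica fume, Portland cement. The 28-day strength contribution and CO₂ footprint requirements are met with equality.
That vertex is x2 = 1.2936, x3 = 0.44325.
Objective = 0.676·1.2936 + 0.203·0.44325 = 0.96445.

$0.964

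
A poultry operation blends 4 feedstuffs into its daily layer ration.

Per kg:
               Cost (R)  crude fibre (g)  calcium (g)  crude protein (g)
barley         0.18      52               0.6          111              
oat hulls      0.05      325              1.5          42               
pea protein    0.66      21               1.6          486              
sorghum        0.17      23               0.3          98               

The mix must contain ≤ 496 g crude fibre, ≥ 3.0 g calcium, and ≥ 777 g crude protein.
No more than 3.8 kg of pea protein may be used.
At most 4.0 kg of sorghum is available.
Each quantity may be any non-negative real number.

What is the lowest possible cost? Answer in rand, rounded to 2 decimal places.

R1.05

This is a linear program. Let x1 = kg of barley, x2 = kg of oat hulls, x3 = kg of pea protein, x4 = kg of sorghum.
Minimize 0.18x1 + 0.05x2 + 0.66x3 + 0.17x4 s.t.:
  52x1 + 325x2 + 21x3 + 23x4 ≤ 496   (crude fibre)
  0.6x1 + 1.5x2 + 1.6x3 + 0.3x4 ≥ 3   (calcium)
  111x1 + 42x2 + 486x3 + 98x4 ≥ 777   (crude protein)
  x3 ≤ 3.8
  x4 ≤ 4
  x1, x2, x3, x4 ≥ 0.
The cheapest feasible vertex uses only oat hulls, pea protein; barley, sorghum are not used. Binding constraints: crude fibre and crude protein.
Optimal quantities: oat hulls = 1.431 kg, pea protein = 1.475 kg.
Objective = 0.05·1.431 + 0.66·1.475 = 1.0451.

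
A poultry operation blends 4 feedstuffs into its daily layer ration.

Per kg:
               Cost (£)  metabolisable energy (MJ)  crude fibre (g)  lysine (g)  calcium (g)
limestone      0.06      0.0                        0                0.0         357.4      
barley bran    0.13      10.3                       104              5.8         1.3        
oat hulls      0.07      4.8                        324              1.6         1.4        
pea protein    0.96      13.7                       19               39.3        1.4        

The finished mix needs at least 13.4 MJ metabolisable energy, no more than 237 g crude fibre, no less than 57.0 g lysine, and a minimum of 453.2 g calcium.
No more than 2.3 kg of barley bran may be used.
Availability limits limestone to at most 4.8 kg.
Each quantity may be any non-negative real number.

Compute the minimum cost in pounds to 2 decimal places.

£1.44

This is a linear program. Let x1 = kg of limestone, x2 = kg of barley bran, x3 = kg of oat hulls, x4 = kg of pea protein.
Minimise 0.06x1 + 0.13x2 + 0.07x3 + 0.96x4 with:
  10.3x2 + 4.8x3 + 13.7x4 ≥ 13.4   (metabolisable energy)
  104x2 + 324x3 + 19x4 ≤ 237   (crude fibre)
  5.8x2 + 1.6x3 + 39.3x4 ≥ 57   (lysine)
  357.4x1 + 1.3x2 + 1.4x3 + 1.4x4 ≥ 453.2   (calcium)
  x2 ≤ 2.3
  x1 ≤ 4.8
  x1, x2, x3, x4 ≥ 0.
The cheapest feasible vertex uses only limestone, barley bran, pea protein; oat hulls is not used. There the crude fibre, lysine, calcium constraints are tight.
So limestone = 1.256 kg, barley bran = 2.07 kg, pea protein = 1.145 kg.
Total cost: 0.06·1.256 + 0.13·2.07 + 0.96·1.145 = 1.4437.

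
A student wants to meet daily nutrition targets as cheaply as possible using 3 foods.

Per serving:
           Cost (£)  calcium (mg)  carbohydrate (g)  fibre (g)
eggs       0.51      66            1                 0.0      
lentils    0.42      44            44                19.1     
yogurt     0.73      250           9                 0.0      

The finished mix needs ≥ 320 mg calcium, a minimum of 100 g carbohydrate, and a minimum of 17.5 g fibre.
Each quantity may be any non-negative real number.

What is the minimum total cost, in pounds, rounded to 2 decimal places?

Let x1 = servings of eggs, x2 = servings of lentils, x3 = servings of yogurt.
min 0.51x1 + 0.42x2 + 0.73x3 s.t.:
  66x1 + 44x2 + 250x3 ≥ 320   (calcium)
  1x1 + 44x2 + 9x3 ≥ 100   (carbohydrate)
  19.1x2 ≥ 17.5   (fibre)
  x1, x2, x3 ≥ 0.
The cheapest feasible vertex uses only lentils, yogurt; eggs is not used. There the calcium and carbohydrate constraints are tight.
That vertex is x2 = 2.086, x3 = 0.9129.
Cost = 0.42·2.086 + 0.73·0.9129 = 1.5425.

£1.54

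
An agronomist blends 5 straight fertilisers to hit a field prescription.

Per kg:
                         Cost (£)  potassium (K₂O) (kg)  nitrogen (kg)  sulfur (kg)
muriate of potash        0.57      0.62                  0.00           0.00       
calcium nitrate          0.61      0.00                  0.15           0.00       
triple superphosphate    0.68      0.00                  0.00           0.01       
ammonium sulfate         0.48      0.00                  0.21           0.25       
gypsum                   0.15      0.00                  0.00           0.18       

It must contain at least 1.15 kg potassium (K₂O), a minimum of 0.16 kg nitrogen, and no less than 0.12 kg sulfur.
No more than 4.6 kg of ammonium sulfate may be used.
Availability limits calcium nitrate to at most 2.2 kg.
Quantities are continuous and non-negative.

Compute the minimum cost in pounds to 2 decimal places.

£1.42

Treat it as an LP. Let x1 = kg of muriate of potash, x2 = kg of calcium nitrate, x3 = kg of triple superphosphate, x4 = kg of ammonium sulfate, x5 = kg of gypsum.
min 0.57x1 + 0.61x2 + 0.68x3 + 0.48x4 + 0.15x5 with:
  0.62x1 ≥ 1.15   (potassium (K₂O))
  0.15x2 + 0.21x4 ≥ 0.16   (nitrogen)
  0.01x3 + 0.25x4 + 0.18x5 ≥ 0.12   (sulfur)
  x4 ≤ 4.6
  x2 ≤ 2.2
  x1, x2, x3, x4, x5 ≥ 0.
The minimum-cost mix takes nothing from calcium nitrate, triple superphosphate, gypsum — only muriate of potash, ammonium sulfate. The potassium (K₂O) and nitrogen requirements are met with equality.
Solving gives x1 = 1.855, x4 = 0.7619.
Objective = 0.57·1.855 + 0.48·0.7619 = 1.4231.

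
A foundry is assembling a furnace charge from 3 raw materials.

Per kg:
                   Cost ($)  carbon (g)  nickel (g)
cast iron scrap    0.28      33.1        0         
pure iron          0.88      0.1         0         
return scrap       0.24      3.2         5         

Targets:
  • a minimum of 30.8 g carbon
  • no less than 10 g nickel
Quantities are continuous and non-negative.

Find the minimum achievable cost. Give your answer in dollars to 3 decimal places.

Let x1 = kg of cast iron scrap, x2 = kg of pure iron, x3 = kg of return scrap.
Minimise 0.28x1 + 0.88x2 + 0.24x3 subject to:
  33.1x1 + 0.1x2 + 3.2x3 ≥ 30.8   (carbon)
  5x3 ≥ 10   (nickel)
  x1, x2, x3 ≥ 0.
The minimum-cost mix takes nothing from pure iron — only cast iron scrap, return scrap. Binding constraints: carbon and nickel.
Optimal quantities: cast iron scrap = 0.7372 kg, return scrap = 2 kg.
Total cost: 0.28·0.7372 + 0.24·2 = 0.68642.

$0.686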